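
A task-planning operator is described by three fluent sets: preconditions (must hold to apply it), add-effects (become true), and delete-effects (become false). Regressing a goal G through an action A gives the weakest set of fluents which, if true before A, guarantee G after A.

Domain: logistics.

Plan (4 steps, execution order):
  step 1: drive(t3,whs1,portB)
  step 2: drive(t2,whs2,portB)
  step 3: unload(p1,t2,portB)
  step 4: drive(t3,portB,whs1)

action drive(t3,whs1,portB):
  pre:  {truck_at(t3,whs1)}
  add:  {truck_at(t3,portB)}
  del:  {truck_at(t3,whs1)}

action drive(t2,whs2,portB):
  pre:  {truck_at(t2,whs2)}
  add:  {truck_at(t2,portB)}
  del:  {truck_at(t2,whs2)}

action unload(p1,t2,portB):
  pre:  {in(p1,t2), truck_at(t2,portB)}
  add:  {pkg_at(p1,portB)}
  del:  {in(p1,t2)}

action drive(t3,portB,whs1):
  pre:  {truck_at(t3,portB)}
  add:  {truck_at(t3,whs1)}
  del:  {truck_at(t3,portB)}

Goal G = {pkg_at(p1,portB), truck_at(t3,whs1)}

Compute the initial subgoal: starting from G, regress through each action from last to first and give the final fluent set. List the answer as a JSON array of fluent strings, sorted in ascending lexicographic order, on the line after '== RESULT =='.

Regress step by step:
  through step 4 (drive(t3,portB,whs1)): drop {truck_at(t3,whs1)}, keep {pkg_at(p1,portB)}, require {truck_at(t3,portB)}
    → {pkg_at(p1,portB), truck_at(t3,portB)}
  through step 3 (unload(p1,t2,portB)): drop {pkg_at(p1,portB)}, keep {truck_at(t3,portB)}, require {in(p1,t2), truck_at(t2,portB)}
    → {in(p1,t2), truck_at(t2,portB), truck_at(t3,portB)}
  through step 2 (drive(t2,whs2,portB)): drop {truck_at(t2,portB)}, keep {in(p1,t2), truck_at(t3,portB)}, require {truck_at(t2,whs2)}
    → {in(p1,t2), truck_at(t2,whs2), truck_at(t3,portB)}
  through step 1 (drive(t3,whs1,portB)): drop {truck_at(t3,portB)}, keep {in(p1,t2), truck_at(t2,whs2)}, require {truck_at(t3,whs1)}
    → {in(p1,t2), truck_at(t2,whs2), truck_at(t3,whs1)}

== RESULT ==
["in(p1,t2)", "truck_at(t2,whs2)", "truck_at(t3,whs1)"]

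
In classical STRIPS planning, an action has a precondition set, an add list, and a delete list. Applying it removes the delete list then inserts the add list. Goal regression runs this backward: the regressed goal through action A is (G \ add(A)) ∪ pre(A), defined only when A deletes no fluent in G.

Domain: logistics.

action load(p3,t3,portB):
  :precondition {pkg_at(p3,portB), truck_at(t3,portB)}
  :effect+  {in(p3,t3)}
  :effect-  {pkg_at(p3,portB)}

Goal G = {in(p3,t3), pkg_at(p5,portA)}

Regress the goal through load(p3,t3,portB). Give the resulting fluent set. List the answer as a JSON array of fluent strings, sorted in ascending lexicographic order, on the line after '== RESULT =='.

Regress:
  G ∩ del = {}  (empty — regression defined)
  G \ add = {in(p3,t3), pkg_at(p5,portA)} \ {in(p3,t3)} = {pkg_at(p5,portA)}
  ∪ pre   = {pkg_at(p5,portA)} ∪ {pkg_at(p3,portB), truck_at(t3,portB)}
          = {pkg_at(p3,portB), pkg_at(p5,portA), truck_at(t3,portB)}

== RESULT ==
["pkg_at(p3,portB)", "pkg_at(p5,portA)", "truck_at(t3,portB)"]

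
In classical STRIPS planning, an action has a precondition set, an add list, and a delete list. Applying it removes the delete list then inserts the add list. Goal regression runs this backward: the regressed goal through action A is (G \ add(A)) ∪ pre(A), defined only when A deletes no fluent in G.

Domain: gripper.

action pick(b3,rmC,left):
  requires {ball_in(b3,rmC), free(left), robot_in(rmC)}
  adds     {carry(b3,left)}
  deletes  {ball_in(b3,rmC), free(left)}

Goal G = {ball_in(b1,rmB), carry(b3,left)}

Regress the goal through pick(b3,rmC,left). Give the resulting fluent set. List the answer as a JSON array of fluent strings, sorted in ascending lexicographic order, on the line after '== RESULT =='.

Compute (G \ add) ∪ pre:
  G ∩ del = {}  (empty — regression defined)
  G \ add = {ball_in(b1,rmB), carry(b3,left)} \ {carry(b3,left)} = {ball_in(b1,rmB)}
  ∪ pre   = {ball_in(b1,rmB)} ∪ {ball_in(b3,rmC), free(left), robot_in(rmC)}
          = {ball_in(b1,rmB), ball_in(b3,rmC), free(left), robot_in(rmC)}

== RESULT ==
["ball_in(b1,rmB)", "ball_in(b3,rmC)", "free(left)", "robot_in(rmC)"]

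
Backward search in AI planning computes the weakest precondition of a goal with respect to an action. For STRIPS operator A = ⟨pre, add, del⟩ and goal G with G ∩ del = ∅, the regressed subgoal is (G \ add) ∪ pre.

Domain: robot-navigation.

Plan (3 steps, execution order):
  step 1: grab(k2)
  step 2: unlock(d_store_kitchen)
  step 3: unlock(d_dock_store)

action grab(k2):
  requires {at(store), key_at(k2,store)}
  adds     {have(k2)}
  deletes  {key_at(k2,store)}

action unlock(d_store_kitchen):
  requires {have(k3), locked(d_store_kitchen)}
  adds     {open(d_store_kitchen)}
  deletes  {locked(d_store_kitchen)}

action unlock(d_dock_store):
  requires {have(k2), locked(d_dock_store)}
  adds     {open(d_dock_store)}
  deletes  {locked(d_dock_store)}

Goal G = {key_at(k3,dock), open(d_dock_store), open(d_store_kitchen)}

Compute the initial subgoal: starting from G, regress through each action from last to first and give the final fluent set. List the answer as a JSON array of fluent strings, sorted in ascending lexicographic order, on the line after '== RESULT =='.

Regress step by step:
  through step 3 (unlock(d_dock_store)): drop {open(d_dock_store)}, keep {key_at(k3,dock), open(d_store_kitchen)}, require {have(k2), locked(d_dock_store)}
    → {have(k2), key_at(k3,dock), locked(d_dock_store), open(d_store_kitchen)}
  through step 2 (unlock(d_store_kitchen)): drop {open(d_store_kitchen)}, keep {have(k2), key_at(k3,dock), locked(d_dock_store)}, require {have(k3), locked(d_store_kitchen)}
    → {have(k2), have(k3), key_at(k3,dock), locked(d_dock_store), locked(d_store_kitchen)}
  through step 1 (grab(k2)): drop {have(k2)}, keep {have(k3), key_at(k3,dock), locked(d_dock_store), locked(d_store_kitchen)}, require {at(store), key_at(k2,store)}
    → {at(store), have(k3), key_at(k2,store), key_at(k3,dock), locked(d_dock_store), locked(d_store_kitchen)}

== RESULT ==
["at(store)", "have(k3)", "key_at(k2,store)", "key_at(k3,dock)", "locked(d_dock_store)", "locked(d_store_kitchen)"]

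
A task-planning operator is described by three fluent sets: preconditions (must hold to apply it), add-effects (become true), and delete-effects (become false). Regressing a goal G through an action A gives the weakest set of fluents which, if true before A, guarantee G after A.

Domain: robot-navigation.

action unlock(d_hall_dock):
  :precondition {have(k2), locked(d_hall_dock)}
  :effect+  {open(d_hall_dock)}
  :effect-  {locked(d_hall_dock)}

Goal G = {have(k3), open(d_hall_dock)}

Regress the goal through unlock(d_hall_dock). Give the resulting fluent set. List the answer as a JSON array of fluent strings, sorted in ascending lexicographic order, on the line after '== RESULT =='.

Regress:
  G ∩ del = {}  (empty — regression defined)
  G \ add = {have(k3), open(d_hall_dock)} \ {open(d_hall_dock)} = {have(k3)}
  ∪ pre   = {have(k3)} ∪ {have(k2), locked(d_hall_dock)}
          = {have(k2), have(k3), locked(d_hall_dock)}

== RESULT ==
["have(k2)", "have(k3)", "locked(d_hall_dock)"]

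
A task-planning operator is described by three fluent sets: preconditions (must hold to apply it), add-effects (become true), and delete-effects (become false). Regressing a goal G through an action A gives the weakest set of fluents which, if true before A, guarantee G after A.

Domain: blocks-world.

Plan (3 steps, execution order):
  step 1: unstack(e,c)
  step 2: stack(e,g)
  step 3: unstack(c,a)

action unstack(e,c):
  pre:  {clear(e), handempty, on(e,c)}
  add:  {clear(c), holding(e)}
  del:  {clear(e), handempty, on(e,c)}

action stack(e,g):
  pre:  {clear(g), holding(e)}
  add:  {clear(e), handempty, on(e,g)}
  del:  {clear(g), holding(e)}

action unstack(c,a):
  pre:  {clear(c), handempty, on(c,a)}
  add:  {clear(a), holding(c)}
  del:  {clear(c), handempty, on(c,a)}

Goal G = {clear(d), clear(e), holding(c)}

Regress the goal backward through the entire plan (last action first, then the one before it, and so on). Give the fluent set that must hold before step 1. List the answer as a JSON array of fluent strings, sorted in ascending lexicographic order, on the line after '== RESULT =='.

Regress step by step:
  through step 3 (unstack(c,a)): drop {holding(c)}, keep {clear(d), clear(e)}, require {clear(c), handempty, on(c,a)}
    → {clear(c), clear(d), clear(e), handempty, on(c,a)}
  through step 2 (stack(e,g)): drop {clear(e), handempty}, keep {clear(c), clear(d), on(c,a)}, require {clear(g), holding(e)}
    → {clear(c), clear(d), clear(g), holding(e), on(c,a)}
  through step 1 (unstack(e,c)): drop {clear(c), holding(e)}, keep {clear(d), clear(g), on(c,a)}, require {clear(e), handempty, on(e,c)}
    → {clear(d), clear(e), clear(g), handempty, on(c,a), on(e,c)}

== RESULT ==
["clear(d)", "clear(e)", "clear(g)", "handempty", "on(c,a)", "on(e,c)"]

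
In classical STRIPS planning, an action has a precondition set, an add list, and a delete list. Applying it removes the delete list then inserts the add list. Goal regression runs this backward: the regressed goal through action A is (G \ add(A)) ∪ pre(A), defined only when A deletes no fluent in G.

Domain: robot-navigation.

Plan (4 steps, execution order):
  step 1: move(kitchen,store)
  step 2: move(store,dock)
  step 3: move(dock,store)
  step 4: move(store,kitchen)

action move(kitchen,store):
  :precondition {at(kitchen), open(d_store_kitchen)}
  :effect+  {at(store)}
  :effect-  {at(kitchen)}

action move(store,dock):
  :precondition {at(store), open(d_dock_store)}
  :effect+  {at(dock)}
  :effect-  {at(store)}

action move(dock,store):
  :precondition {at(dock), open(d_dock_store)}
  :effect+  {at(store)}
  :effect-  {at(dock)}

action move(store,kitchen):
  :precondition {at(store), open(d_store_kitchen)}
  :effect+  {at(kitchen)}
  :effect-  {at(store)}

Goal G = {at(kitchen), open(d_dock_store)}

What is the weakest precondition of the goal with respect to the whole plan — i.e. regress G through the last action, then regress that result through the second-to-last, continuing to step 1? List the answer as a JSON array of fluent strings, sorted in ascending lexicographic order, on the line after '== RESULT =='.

Regress step by step:
  through step 4 (move(store,kitchen)): drop {at(kitchen)}, keep {open(d_dock_store)}, require {at(store), open(d_store_kitchen)}
    → {at(store), open(d_dock_store), open(d_store_kitchen)}
  through step 3 (move(dock,store)): drop {at(store)}, keep {open(d_dock_store), open(d_store_kitchen)}, require {at(dock), open(d_dock_store)}
    → {at(dock), open(d_dock_store), open(d_store_kitchen)}
  through step 2 (move(store,dock)): drop {at(dock)}, keep {open(d_dock_store), open(d_store_kitchen)}, require {at(store), open(d_dock_store)}
    → {at(store), open(d_dock_store), open(d_store_kitchen)}
  through step 1 (move(kitchen,store)): drop {at(store)}, keep {open(d_dock_store), open(d_store_kitchen)}, require {at(kitchen), open(d_store_kitchen)}
    → {at(kitchen), open(d_dock_store), open(d_store_kitchen)}

== RESULT ==
["at(kitchen)", "open(d_dock_store)", "open(d_store_kitchen)"]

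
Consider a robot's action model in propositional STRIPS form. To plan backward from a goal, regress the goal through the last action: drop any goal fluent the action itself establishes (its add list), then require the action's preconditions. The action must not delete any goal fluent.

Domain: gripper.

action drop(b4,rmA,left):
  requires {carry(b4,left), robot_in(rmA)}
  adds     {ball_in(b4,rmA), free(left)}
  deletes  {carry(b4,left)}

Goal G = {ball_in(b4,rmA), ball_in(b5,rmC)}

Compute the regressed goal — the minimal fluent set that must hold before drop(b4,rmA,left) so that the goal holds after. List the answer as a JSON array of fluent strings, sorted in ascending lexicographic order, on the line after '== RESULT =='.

Regress:
  G ∩ del = {}  (empty — regression defined)
  G \ add = {ball_in(b4,rmA), ball_in(b5,rmC)} \ {ball_in(b4,rmA), free(left)} = {ball_in(b5,rmC)}
  ∪ pre   = {ball_in(b5,rmC)} ∪ {carry(b4,left), robot_in(rmA)}
          = {ball_in(b5,rmC), carry(b4,left), robot_in(rmA)}

== RESULT ==
["ball_in(b5,rmC)", "carry(b4,left)", "robot_in(rmA)"]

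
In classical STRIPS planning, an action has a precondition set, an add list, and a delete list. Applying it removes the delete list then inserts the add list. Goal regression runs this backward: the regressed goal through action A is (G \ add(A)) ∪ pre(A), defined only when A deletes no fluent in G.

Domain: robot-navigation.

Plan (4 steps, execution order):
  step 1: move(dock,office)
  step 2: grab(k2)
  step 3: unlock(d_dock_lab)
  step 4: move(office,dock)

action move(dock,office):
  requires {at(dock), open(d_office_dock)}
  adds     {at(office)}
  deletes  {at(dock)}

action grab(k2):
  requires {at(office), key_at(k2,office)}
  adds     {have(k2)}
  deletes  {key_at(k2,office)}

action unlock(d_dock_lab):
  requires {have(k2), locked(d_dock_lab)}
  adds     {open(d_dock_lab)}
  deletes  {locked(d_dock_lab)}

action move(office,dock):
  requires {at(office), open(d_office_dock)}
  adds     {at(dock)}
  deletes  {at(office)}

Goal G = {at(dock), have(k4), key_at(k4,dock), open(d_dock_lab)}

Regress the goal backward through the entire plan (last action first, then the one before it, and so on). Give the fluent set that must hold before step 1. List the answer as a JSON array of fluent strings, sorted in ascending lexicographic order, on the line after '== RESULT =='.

Work backward from the goal:
  through step 4 (move(office,dock)): drop {at(dock)}, keep {have(k4), key_at(k4,dock), open(d_dock_lab)}, require {at(office), open(d_office_dock)}
    → {at(office), have(k4), key_at(k4,dock), open(d_dock_lab), open(d_office_dock)}
  through step 3 (unlock(d_dock_lab)): drop {open(d_dock_lab)}, keep {at(office), have(k4), key_at(k4,dock), open(d_office_dock)}, require {have(k2), locked(d_dock_lab)}
    → {at(office), have(k2), have(k4), key_at(k4,dock), locked(d_dock_lab), open(d_office_dock)}
  through step 2 (grab(k2)): drop {have(k2)}, keep {at(office), have(k4), key_at(k4,dock), locked(d_dock_lab), open(d_office_dock)}, require {at(office), key_at(k2,office)}
    → {at(office), have(k4), key_at(k2,office), key_at(k4,dock), locked(d_dock_lab), open(d_office_dock)}
  through step 1 (move(dock,office)): drop {at(office)}, keep {have(k4), key_at(k2,office), key_at(k4,dock), locked(d_dock_lab), open(d_office_dock)}, require {at(dock), open(d_office_dock)}
    → {at(dock), have(k4), key_at(k2,office), key_at(k4,dock), locked(d_dock_lab), open(d_office_dock)}

== RESULT ==
["at(dock)", "have(k4)", "key_at(k2,office)", "key_at(k4,dock)", "locked(d_dock_lab)", "open(d_office_dock)"]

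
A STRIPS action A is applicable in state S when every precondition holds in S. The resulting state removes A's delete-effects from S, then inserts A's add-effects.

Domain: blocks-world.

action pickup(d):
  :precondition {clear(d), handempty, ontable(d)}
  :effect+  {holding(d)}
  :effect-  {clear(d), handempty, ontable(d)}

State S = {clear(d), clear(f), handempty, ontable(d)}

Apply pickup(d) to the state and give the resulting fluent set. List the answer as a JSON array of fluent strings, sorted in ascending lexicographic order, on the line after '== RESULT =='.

Progress:
  pre ⊆ S: {clear(d), handempty, ontable(d)} ⊆ S  — applicable
  S \ del = {clear(f)}
  ∪ add   = {clear(f), holding(d)}

== RESULT ==
["clear(f)", "holding(d)"]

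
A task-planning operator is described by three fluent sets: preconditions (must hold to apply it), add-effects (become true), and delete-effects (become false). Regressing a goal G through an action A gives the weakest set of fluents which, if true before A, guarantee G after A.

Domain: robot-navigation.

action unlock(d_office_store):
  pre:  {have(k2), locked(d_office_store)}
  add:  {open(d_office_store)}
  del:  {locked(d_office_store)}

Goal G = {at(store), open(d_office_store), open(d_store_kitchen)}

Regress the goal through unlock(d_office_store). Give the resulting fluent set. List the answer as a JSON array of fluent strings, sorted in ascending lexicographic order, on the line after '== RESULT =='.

Regress:
  G ∩ del = {}  (empty — regression defined)
  G \ add = {at(store), open(d_office_store), open(d_store_kitchen)} \ {open(d_office_store)} = {at(store), open(d_store_kitchen)}
  ∪ pre   = {at(store), open(d_store_kitchen)} ∪ {have(k2), locked(d_office_store)}
          = {at(store), have(k2), locked(d_office_store), open(d_store_kitchen)}

== RESULT ==
["at(store)", "have(k2)", "locked(d_office_store)", "open(d_store_kitchen)"]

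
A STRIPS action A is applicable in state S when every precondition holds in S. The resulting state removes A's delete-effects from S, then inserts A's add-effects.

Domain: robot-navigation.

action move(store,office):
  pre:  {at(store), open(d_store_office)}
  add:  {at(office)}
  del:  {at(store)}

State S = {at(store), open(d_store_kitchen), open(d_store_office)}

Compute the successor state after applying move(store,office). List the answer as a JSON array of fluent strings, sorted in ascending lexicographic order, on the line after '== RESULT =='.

Compute (S \ del) ∪ add:
  pre ⊆ S: {at(store), open(d_store_office)} ⊆ S  — applicable
  S \ del = {open(d_store_kitchen), open(d_store_office)}
  ∪ add   = {at(office), open(d_store_kitchen), open(d_store_office)}

== RESULT ==
["at(office)", "open(d_store_kitchen)", "open(d_store_office)"]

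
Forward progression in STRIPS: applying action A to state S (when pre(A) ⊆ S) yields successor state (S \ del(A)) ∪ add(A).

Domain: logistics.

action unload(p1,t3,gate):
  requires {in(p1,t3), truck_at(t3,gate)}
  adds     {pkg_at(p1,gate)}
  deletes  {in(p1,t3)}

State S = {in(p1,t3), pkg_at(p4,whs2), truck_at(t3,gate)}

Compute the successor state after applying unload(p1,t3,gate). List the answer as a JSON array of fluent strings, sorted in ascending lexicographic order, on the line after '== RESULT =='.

Progress:
  pre ⊆ S: {in(p1,t3), truck_at(t3,gate)} ⊆ S  — applicable
  S \ del = {pkg_at(p4,whs2), truck_at(t3,gate)}
  ∪ add   = {pkg_at(p1,gate), pkg_at(p4,whs2), truck_at(t3,gate)}

== RESULT ==
["pkg_at(p1,gate)", "pkg_at(p4,whs2)", "truck_at(t3,gate)"]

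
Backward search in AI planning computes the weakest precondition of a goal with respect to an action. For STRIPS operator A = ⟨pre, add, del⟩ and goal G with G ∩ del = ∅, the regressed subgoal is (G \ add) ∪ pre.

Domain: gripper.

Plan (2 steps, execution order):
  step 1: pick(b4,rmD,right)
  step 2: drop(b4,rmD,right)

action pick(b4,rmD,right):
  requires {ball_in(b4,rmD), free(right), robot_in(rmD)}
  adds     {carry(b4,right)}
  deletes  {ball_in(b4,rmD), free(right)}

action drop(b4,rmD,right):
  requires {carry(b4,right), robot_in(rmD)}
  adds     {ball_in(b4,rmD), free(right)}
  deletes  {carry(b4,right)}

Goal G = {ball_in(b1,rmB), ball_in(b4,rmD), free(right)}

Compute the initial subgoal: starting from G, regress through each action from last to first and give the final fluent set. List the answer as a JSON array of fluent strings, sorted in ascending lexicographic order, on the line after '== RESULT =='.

Work backward from the goal:
  through step 2 (drop(b4,rmD,right)): drop {ball_in(b4,rmD), free(right)}, keep {ball_in(b1,rmB)}, require {carry(b4,right), robot_in(rmD)}
    → {ball_in(b1,rmB), carry(b4,right), robot_in(rmD)}
  through step 1 (pick(b4,rmD,right)): drop {carry(b4,right)}, keep {ball_in(b1,rmB), robot_in(rmD)}, require {ball_in(b4,rmD), free(right), robot_in(rmD)}
    → {ball_in(b1,rmB), ball_in(b4,rmD), free(right), robot_in(rmD)}

== RESULT ==
["ball_in(b1,rmB)", "ball_in(b4,rmD)", "free(right)", "robot_in(rmD)"]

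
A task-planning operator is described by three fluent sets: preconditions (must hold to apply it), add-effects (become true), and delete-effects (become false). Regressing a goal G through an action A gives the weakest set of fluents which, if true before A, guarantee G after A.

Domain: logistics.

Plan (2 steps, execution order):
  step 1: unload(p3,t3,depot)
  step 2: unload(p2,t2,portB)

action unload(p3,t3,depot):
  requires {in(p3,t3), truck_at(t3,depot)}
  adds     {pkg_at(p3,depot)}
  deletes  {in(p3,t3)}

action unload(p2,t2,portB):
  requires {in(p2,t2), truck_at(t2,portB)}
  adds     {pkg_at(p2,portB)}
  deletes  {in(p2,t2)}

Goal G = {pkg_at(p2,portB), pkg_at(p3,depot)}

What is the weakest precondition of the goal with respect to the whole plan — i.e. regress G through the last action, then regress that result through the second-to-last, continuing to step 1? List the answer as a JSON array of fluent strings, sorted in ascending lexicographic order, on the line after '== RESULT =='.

Work backward from the goal:
  through step 2 (unload(p2,t2,portB)): drop {pkg_at(p2,portB)}, keep {pkg_at(p3,depot)}, require {in(p2,t2), truck_at(t2,portB)}
    → {in(p2,t2), pkg_at(p3,depot), truck_at(t2,portB)}
  through step 1 (unload(p3,t3,depot)): drop {pkg_at(p3,depot)}, keep {in(p2,t2), truck_at(t2,portB)}, require {in(p3,t3), truck_at(t3,depot)}
    → {in(p2,t2), in(p3,t3), truck_at(t2,portB), truck_at(t3,depot)}

== RESULT ==
["in(p2,t2)", "in(p3,t3)", "truck_at(t2,portB)", "truck_at(t3,depot)"]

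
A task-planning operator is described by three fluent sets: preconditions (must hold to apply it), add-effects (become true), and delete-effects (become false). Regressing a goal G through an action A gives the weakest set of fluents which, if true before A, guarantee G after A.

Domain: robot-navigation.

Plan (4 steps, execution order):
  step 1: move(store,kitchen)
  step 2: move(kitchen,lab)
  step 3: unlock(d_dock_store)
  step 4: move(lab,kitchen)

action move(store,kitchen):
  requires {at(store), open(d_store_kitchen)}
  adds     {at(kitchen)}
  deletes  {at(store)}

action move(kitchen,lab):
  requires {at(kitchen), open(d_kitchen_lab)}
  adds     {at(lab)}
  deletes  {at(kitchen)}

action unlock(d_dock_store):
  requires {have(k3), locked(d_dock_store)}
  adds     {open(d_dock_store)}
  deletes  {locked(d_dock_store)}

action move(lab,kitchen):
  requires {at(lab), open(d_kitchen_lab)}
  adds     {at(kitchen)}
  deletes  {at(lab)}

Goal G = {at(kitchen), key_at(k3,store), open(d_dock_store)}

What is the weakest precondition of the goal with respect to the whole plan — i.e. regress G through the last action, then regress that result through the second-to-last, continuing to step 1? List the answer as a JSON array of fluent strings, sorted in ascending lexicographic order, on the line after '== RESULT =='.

Regress step by step:
  through step 4 (move(lab,kitchen)): drop {at(kitchen)}, keep {key_at(k3,store), open(d_dock_store)}, require {at(lab), open(d_kitchen_lab)}
    → {at(lab), key_at(k3,store), open(d_dock_store), open(d_kitchen_lab)}
  through step 3 (unlock(d_dock_store)): drop {open(d_dock_store)}, keep {at(lab), key_at(k3,store), open(d_kitchen_lab)}, require {have(k3), locked(d_dock_store)}
    → {at(lab), have(k3), key_at(k3,store), locked(d_dock_store), open(d_kitchen_lab)}
  through step 2 (move(kitchen,lab)): drop {at(lab)}, keep {have(k3), key_at(k3,store), locked(d_dock_store), open(d_kitchen_lab)}, require {at(kitchen), open(d_kitchen_lab)}
    → {at(kitchen), have(k3), key_at(k3,store), locked(d_dock_store), open(d_kitchen_lab)}
  through step 1 (move(store,kitchen)): drop {at(kitchen)}, keep {have(k3), key_at(k3,store), locked(d_dock_store), open(d_kitchen_lab)}, require {at(store), open(d_store_kitchen)}
    → {at(store), have(k3), key_at(k3,store), locked(d_dock_store), open(d_kitchen_lab), open(d_store_kitchen)}

== RESULT ==
["at(store)", "have(k3)", "key_at(k3,store)", "locked(d_dock_store)", "open(d_kitchen_lab)", "open(d_store_kitchen)"]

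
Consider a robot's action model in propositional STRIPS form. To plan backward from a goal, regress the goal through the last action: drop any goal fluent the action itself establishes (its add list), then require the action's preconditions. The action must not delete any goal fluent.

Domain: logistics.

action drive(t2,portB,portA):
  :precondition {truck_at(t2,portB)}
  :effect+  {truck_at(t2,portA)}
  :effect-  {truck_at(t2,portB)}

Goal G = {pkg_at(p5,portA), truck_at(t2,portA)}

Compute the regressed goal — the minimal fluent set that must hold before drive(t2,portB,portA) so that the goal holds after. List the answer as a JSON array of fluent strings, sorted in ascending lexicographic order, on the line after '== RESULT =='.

Compute (G \ add) ∪ pre:
  G ∩ del = {}  (empty — regression defined)
  G \ add = {pkg_at(p5,portA), truck_at(t2,portA)} \ {truck_at(t2,portA)} = {pkg_at(p5,portA)}
  ∪ pre   = {pkg_at(p5,portA)} ∪ {truck_at(t2,portB)}
          = {pkg_at(p5,portA), truck_at(t2,portB)}

== RESULT ==
["pkg_at(p5,portA)", "truck_at(t2,portB)"]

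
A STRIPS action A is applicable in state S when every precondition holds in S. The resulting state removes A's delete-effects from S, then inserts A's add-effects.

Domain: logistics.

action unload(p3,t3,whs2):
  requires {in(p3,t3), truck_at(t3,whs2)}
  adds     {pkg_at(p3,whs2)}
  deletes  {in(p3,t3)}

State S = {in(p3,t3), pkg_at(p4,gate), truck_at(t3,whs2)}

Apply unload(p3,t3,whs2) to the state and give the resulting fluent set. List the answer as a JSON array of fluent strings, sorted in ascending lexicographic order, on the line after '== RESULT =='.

Progress:
  pre ⊆ S: {in(p3,t3), truck_at(t3,whs2)} ⊆ S  — applicable
  S \ del = {pkg_at(p4,gate), truck_at(t3,whs2)}
  ∪ add   = {pkg_at(p3,whs2), pkg_at(p4,gate), truck_at(t3,whs2)}

== RESULT ==
["pkg_at(p3,whs2)", "pkg_at(p4,gate)", "truck_at(t3,whs2)"]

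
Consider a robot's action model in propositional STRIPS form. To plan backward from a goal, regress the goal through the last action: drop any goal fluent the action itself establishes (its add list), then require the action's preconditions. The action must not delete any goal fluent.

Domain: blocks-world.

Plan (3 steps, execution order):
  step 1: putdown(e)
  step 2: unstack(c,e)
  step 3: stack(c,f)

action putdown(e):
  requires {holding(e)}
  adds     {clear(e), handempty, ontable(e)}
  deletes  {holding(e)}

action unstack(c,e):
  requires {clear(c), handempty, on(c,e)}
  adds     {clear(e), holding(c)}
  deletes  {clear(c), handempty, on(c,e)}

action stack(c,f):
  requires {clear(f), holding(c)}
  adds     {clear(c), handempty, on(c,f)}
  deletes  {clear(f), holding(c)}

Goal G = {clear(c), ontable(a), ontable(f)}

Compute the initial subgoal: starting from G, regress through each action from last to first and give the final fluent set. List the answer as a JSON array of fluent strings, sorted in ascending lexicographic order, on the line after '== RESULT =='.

Work backward from the goal:
  through step 3 (stack(c,f)): drop {clear(c)}, keep {ontable(a), ontable(f)}, require {clear(f), holding(c)}
    → {clear(f), holding(c), ontable(a), ontable(f)}
  through step 2 (unstack(c,e)): drop {holding(c)}, keep {clear(f), ontable(a), ontable(f)}, require {clear(c), handempty, on(c,e)}
    → {clear(c), clear(f), handempty, on(c,e), ontable(a), ontable(f)}
  through step 1 (putdown(e)): drop {handempty}, keep {clear(c), clear(f), on(c,e), ontable(a), ontable(f)}, require {holding(e)}
    → {clear(c), clear(f), holding(e), on(c,e), ontable(a), ontable(f)}

== RESULT ==
["clear(c)", "clear(f)", "holding(e)", "on(c,e)", "ontable(a)", "ontable(f)"]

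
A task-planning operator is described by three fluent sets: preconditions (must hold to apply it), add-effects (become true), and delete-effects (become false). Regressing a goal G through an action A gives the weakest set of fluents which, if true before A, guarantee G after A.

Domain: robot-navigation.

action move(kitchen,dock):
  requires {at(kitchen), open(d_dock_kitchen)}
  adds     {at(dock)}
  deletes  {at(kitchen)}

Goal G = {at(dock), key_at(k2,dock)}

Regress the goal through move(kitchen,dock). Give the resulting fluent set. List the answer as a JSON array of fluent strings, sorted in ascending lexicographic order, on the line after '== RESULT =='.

Compute (G \ add) ∪ pre:
  G ∩ del = {}  (empty — regression defined)
  G \ add = {at(dock), key_at(k2,dock)} \ {at(dock)} = {key_at(k2,dock)}
  ∪ pre   = {key_at(k2,dock)} ∪ {at(kitchen), open(d_dock_kitchen)}
          = {at(kitchen), key_at(k2,dock), open(d_dock_kitchen)}

== RESULT ==
["at(kitchen)", "key_at(k2,dock)", "open(d_dock_kitchen)"]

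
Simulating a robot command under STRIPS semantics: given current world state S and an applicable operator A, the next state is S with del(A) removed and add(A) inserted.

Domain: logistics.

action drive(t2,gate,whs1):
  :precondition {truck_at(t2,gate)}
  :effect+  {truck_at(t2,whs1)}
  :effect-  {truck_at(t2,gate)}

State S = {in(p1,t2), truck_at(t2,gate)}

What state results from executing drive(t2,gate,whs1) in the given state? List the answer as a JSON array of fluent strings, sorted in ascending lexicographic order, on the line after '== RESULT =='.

Compute (S \ del) ∪ add:
  pre ⊆ S: {truck_at(t2,gate)} ⊆ S  — applicable
  S \ del = {in(p1,t2)}
  ∪ add   = {in(p1,t2), truck_at(t2,whs1)}

== RESULT ==
["in(p1,t2)", "truck_at(t2,whs1)"]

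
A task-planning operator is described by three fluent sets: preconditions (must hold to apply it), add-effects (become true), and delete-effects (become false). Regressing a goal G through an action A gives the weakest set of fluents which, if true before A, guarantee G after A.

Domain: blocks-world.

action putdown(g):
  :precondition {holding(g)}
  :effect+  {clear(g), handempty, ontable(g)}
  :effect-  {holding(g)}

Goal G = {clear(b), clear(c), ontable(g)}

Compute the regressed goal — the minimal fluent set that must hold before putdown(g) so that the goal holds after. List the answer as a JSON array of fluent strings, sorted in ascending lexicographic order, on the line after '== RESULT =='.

Regress:
  G ∩ del = {}  (empty — regression defined)
  G \ add = {clear(b), clear(c), ontable(g)} \ {clear(g), handempty, ontable(g)} = {clear(b), clear(c)}
  ∪ pre   = {clear(b), clear(c)} ∪ {holding(g)}
          = {clear(b), clear(c), holding(g)}

== RESULT ==
["clear(b)", "clear(c)", "holding(g)"]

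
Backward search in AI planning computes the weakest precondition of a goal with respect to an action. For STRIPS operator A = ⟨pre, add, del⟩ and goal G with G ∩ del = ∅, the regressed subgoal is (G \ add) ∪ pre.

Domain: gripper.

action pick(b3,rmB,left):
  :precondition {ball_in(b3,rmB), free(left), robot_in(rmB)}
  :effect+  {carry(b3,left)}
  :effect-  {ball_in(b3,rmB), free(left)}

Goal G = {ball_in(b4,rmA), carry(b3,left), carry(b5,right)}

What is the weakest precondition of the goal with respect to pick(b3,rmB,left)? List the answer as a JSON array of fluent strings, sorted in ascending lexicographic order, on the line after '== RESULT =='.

Regress:
  G ∩ del = {}  (empty — regression defined)
  G \ add = {ball_in(b4,rmA), carry(b3,left), carry(b5,right)} \ {carry(b3,left)} = {ball_in(b4,rmA), carry(b5,right)}
  ∪ pre   = {ball_in(b4,rmA), carry(b5,right)} ∪ {ball_in(b3,rmB), free(left), robot_in(rmB)}
          = {ball_in(b3,rmB), ball_in(b4,rmA), carry(b5,right), free(left), robot_in(rmB)}

== RESULT ==
["ball_in(b3,rmB)", "ball_in(b4,rmA)", "carry(b5,right)", "free(left)", "robot_in(rmB)"]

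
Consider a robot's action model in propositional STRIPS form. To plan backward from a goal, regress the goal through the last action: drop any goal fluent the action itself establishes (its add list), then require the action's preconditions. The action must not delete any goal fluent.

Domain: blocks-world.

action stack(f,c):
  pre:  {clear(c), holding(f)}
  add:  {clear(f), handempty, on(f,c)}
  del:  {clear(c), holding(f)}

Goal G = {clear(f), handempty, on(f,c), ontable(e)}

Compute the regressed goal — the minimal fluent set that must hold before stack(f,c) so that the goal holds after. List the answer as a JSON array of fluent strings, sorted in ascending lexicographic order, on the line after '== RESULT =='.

Compute (G \ add) ∪ pre:
  G ∩ del = {}  (empty — regression defined)
  G \ add = {clear(f), handempty, on(f,c), ontable(e)} \ {clear(f), handempty, on(f,c)} = {ontable(e)}
  ∪ pre   = {ontable(e)} ∪ {clear(c), holding(f)}
          = {clear(c), holding(f), ontable(e)}

== RESULT ==
["clear(c)", "holding(f)", "ontable(e)"]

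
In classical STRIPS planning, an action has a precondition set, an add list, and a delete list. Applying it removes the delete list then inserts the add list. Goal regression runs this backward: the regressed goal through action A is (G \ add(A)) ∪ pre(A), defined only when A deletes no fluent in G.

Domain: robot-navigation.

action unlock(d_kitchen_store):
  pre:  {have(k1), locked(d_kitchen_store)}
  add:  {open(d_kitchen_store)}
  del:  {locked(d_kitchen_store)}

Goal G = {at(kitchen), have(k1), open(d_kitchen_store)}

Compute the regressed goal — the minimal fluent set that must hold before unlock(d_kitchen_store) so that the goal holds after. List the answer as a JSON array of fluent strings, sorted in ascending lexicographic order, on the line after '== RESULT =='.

Regress:
  G ∩ del = {}  (empty — regression defined)
  G \ add = {at(kitchen), have(k1), open(d_kitchen_store)} \ {open(d_kitchen_store)} = {at(kitchen), have(k1)}
  ∪ pre   = {at(kitchen), have(k1)} ∪ {have(k1), locked(d_kitchen_store)}
          = {at(kitchen), have(k1), locked(d_kitchen_store)}

== RESULT ==
["at(kitchen)", "have(k1)", "locked(d_kitchen_store)"]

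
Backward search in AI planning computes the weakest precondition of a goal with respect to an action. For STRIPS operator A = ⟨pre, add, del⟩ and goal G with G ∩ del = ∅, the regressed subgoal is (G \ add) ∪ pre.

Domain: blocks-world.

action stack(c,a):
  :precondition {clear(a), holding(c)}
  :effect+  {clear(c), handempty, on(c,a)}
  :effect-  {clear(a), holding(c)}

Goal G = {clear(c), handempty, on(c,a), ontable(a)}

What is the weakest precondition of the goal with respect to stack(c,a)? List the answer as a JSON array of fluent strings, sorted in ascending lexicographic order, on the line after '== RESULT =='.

Regress:
  G ∩ del = {}  (empty — regression defined)
  G \ add = {clear(c), handempty, on(c,a), ontable(a)} \ {clear(c), handempty, on(c,a)} = {ontable(a)}
  ∪ pre   = {ontable(a)} ∪ {clear(a), holding(c)}
          = {clear(a), holding(c), ontable(a)}

== RESULT ==
["clear(a)", "holding(c)", "ontable(a)"]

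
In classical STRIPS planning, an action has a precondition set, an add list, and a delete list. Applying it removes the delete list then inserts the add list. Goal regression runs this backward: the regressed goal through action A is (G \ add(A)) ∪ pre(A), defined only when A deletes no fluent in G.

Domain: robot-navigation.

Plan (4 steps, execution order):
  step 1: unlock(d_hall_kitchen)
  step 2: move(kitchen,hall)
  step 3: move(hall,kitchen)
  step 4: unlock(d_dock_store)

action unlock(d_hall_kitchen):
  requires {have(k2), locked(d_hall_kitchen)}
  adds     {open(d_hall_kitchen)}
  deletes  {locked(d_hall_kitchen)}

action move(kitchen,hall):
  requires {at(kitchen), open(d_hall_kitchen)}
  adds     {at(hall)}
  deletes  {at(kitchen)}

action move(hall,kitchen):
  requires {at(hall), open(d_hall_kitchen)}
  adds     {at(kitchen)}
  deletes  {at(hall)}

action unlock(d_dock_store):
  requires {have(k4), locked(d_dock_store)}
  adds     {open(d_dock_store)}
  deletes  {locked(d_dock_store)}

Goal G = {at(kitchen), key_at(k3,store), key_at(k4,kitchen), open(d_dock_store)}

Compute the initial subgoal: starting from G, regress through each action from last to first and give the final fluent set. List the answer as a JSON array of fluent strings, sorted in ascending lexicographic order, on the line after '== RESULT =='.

Regress step by step:
  through step 4 (unlock(d_dock_store)): drop {open(d_dock_store)}, keep {at(kitchen), key_at(k3,store), key_at(k4,kitchen)}, require {have(k4), locked(d_dock_store)}
    → {at(kitchen), have(k4), key_at(k3,store), key_at(k4,kitchen), locked(d_dock_store)}
  through step 3 (move(hall,kitchen)): drop {at(kitchen)}, keep {have(k4), key_at(k3,store), key_at(k4,kitchen), locked(d_dock_store)}, require {at(hall), open(d_hall_kitchen)}
    → {at(hall), have(k4), key_at(k3,store), key_at(k4,kitchen), locked(d_dock_store), open(d_hall_kitchen)}
  through step 2 (move(kitchen,hall)): drop {at(hall)}, keep {have(k4), key_at(k3,store), key_at(k4,kitchen), locked(d_dock_store), open(d_hall_kitchen)}, require {at(kitchen), open(d_hall_kitchen)}
    → {at(kitchen), have(k4), key_at(k3,store), key_at(k4,kitchen), locked(d_dock_store), open(d_hall_kitchen)}
  through step 1 (unlock(d_hall_kitchen)): drop {open(d_hall_kitchen)}, keep {at(kitchen), have(k4), key_at(k3,store), key_at(k4,kitchen), locked(d_dock_store)}, require {have(k2), locked(d_hall_kitchen)}
    → {at(kitchen), have(k2), have(k4), key_at(k3,store), key_at(k4,kitchen), locked(d_dock_store), locked(d_hall_kitchen)}

== RESULT ==
["at(kitchen)", "have(k2)", "have(k4)", "key_at(k3,store)", "key_at(k4,kitchen)", "locked(d_dock_store)", "locked(d_hall_kitchen)"]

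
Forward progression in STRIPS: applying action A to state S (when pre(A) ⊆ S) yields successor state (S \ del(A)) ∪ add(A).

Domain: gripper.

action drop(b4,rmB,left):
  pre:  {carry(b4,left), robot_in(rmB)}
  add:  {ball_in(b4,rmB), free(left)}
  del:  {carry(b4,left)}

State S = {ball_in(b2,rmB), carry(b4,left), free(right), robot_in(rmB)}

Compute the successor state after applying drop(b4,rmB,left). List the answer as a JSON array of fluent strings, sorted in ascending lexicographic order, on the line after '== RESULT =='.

Compute (S \ del) ∪ add:
  pre ⊆ S: {carry(b4,left), robot_in(rmB)} ⊆ S  — applicable
  S \ del = {ball_in(b2,rmB), free(right), robot_in(rmB)}
  ∪ add   = {ball_in(b2,rmB), ball_in(b4,rmB), free(left), free(right), robot_in(rmB)}

== RESULT ==
["ball_in(b2,rmB)", "ball_in(b4,rmB)", "free(left)", "free(right)", "robot_in(rmB)"]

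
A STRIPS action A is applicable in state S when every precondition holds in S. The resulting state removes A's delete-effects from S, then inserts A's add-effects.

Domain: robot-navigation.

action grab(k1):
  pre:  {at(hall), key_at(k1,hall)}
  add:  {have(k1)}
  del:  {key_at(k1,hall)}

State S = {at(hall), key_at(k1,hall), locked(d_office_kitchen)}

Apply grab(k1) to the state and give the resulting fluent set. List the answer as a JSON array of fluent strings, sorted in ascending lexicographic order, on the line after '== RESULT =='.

Progress:
  pre ⊆ S: {at(hall), key_at(k1,hall)} ⊆ S  — applicable
  S \ del = {at(hall), locked(d_office_kitchen)}
  ∪ add   = {at(hall), have(k1), locked(d_office_kitchen)}

== RESULT ==
["at(hall)", "have(k1)", "locked(d_office_kitchen)"]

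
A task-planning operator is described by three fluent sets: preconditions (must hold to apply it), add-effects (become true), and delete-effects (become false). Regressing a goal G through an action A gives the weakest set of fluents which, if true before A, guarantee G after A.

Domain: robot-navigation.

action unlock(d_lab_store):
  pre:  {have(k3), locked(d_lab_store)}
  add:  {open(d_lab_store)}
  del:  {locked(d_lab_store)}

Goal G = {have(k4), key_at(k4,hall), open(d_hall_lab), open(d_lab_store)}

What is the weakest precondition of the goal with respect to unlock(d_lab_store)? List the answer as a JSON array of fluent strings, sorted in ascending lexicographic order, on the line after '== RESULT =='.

Regress:
  G ∩ del = {}  (empty — regression defined)
  G \ add = {have(k4), key_at(k4,hall), open(d_hall_lab), open(d_lab_store)} \ {open(d_lab_store)} = {have(k4), key_at(k4,hall), open(d_hall_lab)}
  ∪ pre   = {have(k4), key_at(k4,hall), open(d_hall_lab)} ∪ {have(k3), locked(d_lab_store)}
          = {have(k3), have(k4), key_at(k4,hall), locked(d_lab_store), open(d_hall_lab)}

== RESULT ==
["have(k3)", "have(k4)", "key_at(k4,hall)", "locked(d_lab_store)", "open(d_hall_lab)"]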